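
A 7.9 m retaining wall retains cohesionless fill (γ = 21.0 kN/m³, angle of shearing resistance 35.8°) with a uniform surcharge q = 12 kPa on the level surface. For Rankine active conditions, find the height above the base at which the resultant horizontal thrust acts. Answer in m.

K_a = 0.2619.
Triangular part P₁ = ½K_aγH² = 171.6 at H/3 = 2.633 m; rectangular part P₂ = K_a q H = 24.82 at H/2 = 3.950 m.
ȳ = (P₁·2.633 + P₂·3.950)/(P₁+P₂) = 2.800 m.

2.80 m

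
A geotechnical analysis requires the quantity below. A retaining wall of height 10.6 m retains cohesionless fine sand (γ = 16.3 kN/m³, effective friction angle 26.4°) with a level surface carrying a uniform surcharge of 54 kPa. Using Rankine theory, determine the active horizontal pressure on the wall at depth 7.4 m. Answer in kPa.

K_a = (1 − sin φ)/(1 + sin φ) = 0.3844.
σ_v = γz + q = 16.3 × 7.4 + 54 = 174.6 kPa.
σ_h = K_a σ_v = 0.3844 × 174.6 = 67.13 kPa.

67.1 kPa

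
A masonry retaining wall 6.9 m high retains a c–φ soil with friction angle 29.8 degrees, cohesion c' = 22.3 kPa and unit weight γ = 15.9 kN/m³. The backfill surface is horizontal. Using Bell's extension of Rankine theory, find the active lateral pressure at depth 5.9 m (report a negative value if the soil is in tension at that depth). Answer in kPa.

5.67 kPa

K_a = (1 − sin φ)/(1 + sin φ) = 0.3360.
σ_a = K_a γ z − 2c√K_a = 0.3360×15.9×5.9 − 2×22.3×0.5797 = 5.669 kPa.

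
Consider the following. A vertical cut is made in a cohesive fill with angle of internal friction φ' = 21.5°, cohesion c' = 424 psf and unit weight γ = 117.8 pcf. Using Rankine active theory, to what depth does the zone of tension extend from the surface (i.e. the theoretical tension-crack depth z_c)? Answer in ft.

K_a = tan²(45° − 21.5°/2) = 0.4636; √K_a = 0.6809.
The active pressure is zero where K_a γ z = 2c√K_a, so z_c = 2c/(γ√K_a) = 2×424/(117.8×0.6809) = 10.57 ft.

10.6 ft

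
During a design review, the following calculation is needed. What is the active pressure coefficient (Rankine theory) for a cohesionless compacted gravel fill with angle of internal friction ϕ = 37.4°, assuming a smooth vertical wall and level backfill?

0.244

K_a = tan²(45° − φ/2) = tan²(26.30°) = 0.2443.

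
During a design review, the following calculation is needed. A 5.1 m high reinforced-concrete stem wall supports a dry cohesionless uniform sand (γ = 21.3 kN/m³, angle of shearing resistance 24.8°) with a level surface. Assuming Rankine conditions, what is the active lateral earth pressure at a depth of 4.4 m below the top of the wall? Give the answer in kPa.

K_a = (1 − sin φ)/(1 + sin φ) = 0.4090.
σ_h = K_a γ z = 0.4090 × 21.3 × 4.4 = 38.33 kPa.

38.3 kPa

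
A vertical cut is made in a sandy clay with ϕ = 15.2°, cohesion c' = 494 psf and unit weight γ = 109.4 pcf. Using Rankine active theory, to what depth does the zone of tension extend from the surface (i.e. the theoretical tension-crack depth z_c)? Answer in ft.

K_a = tan²(45° − 15.2°/2) = 0.5845; √K_a = 0.7646.
The active pressure is zero where K_a γ z = 2c√K_a, so z_c = 2c/(γ√K_a) = 2×494/(109.4×0.7646) = 11.81 ft.

11.8 ft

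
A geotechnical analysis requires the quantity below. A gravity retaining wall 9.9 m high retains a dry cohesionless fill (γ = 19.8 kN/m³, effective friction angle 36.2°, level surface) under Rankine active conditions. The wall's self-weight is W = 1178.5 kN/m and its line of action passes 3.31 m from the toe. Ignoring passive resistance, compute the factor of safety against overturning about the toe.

4.73

K_a = tan²(45° − 36.2°/2) = 0.2574.
P_a = ½K_aγH² = 0.5×0.2574×19.8×9.9² = 249.7 kN/m, acting at H/3 = 3.300 m above the base.
Overturning moment M_o = P_a × H/3 = 249.7 × 3.300 = 824.1.
Resisting moment M_r = W × 3.31 = 1178.5 × 3.31 = 3901.
FS_overturning = M_r/M_o = 3901/824.1 = 4.733.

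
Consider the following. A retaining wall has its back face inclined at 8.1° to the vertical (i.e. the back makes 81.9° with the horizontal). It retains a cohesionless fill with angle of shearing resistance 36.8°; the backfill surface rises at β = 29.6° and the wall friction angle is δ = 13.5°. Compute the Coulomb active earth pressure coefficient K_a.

K_a = sin²(α+φ) / [sin²α · sin(α−δ) · (1 + √{sin(φ+δ)sin(φ−β) / (sin(α−δ)sin(α+β))})²].
With α = 81.9°, φ = 36.8°, δ = 13.5°, β = 29.6°: K_a = 0.4745.

0.475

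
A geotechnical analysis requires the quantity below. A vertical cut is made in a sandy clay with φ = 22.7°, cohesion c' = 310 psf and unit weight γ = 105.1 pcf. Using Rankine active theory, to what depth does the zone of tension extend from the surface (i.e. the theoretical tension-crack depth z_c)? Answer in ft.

K_a = tan²(45° − 22.7°/2) = 0.4431; √K_a = 0.6657.
The active pressure is zero where K_a γ z = 2c√K_a, so z_c = 2c/(γ√K_a) = 2×310/(105.1×0.6657) = 8.862 ft.

8.86 ft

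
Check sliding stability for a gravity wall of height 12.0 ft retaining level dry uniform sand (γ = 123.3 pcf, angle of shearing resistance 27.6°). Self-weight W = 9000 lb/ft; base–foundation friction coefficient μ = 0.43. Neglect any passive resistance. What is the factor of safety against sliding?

K_a = tan²(45° − 27.6°/2) = 0.3668.
P_a = ½K_aγH² = 0.5×0.3668×123.3×12.0² = 3256 lb/ft, acting at H/3 = 4.000 ft above the base.
FS_sliding = μW / P_a = 0.43×9000 / 3256 = 1.189.

1.19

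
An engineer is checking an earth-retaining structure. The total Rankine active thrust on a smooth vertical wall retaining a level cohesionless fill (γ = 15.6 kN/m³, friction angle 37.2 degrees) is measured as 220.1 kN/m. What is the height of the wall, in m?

10.7 m

K_a = 0.2464. P_a = ½ K_a γ H² ⇒ H = √(2P_a/(K_a γ)).
H = √(2×220.1/(0.2464×15.6)) = 10.70 m.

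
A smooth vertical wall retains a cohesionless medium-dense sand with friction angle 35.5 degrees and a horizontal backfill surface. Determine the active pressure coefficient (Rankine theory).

0.265

K_a = tan²(45° − φ/2) = tan²(27.25°) = 0.2653.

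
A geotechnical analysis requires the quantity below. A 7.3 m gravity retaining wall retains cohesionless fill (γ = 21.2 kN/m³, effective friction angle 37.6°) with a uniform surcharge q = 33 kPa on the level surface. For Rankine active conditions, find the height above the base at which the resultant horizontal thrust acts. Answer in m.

2.80 m

K_a = 0.2421.
Triangular part P₁ = ½K_aγH² = 136.8 at H/3 = 2.433 m; rectangular part P₂ = K_a q H = 58.33 at H/2 = 3.650 m.
ȳ = (P₁·2.433 + P₂·3.650)/(P₁+P₂) = 2.797 m.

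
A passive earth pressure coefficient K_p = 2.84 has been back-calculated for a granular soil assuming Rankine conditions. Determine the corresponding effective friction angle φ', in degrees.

K_p = (1+sin φ)/(1−sin φ) ⇒ sin φ = (K_p − 1)/(K_p + 1) = 0.4792.
φ = arcsin(0.4792) = 28.63°.

28.6°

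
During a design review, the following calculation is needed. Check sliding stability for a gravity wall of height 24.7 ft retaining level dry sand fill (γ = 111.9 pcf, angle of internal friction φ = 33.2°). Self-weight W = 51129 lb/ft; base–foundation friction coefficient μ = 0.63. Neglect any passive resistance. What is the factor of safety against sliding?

K_a = tan²(45° − 33.2°/2) = 0.2924.
P_a = ½K_aγH² = 0.5×0.2924×111.9×24.7² = 9979 lb/ft, acting at H/3 = 8.233 ft above the base.
FS_sliding = μW / P_a = 0.63×51129 / 9979 = 3.228.

3.23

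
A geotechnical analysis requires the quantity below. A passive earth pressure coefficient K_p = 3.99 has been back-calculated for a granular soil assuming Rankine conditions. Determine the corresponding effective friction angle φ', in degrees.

K_p = (1+sin φ)/(1−sin φ) ⇒ sin φ = (K_p − 1)/(K_p + 1) = 0.5992.
φ = arcsin(0.5992) = 36.81°.

36.8°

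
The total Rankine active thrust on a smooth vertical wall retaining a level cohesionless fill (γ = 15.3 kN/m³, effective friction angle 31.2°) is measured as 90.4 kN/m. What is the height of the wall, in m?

K_a = 0.3175. P_a = ½ K_a γ H² ⇒ H = √(2P_a/(K_a γ)).
H = √(2×90.4/(0.3175×15.3)) = 6.101 m.

6.10 m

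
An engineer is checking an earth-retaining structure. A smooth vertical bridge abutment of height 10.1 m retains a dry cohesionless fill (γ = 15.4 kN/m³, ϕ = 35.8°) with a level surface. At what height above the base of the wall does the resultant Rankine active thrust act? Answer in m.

3.37 m

K_a = 0.2619.
The pressure distribution is triangular, so the resultant acts at H/3 above the base = 10.1/3 = 3.367 m.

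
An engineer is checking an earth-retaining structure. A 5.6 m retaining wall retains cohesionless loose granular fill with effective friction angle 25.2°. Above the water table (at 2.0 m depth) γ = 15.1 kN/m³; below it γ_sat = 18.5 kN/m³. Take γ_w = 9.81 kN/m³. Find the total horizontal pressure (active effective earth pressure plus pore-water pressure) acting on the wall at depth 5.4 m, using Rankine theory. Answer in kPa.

57.4 kPa

K_a = (1 − sin φ)/(1 + sin φ) = 0.4027.
γ' = 18.5 − 9.81 = 8.690 kN/m³.
Effective vertical stress at 5.4 m: σ'_v = 15.1×2.0 + 8.690×3.40 = 59.75 kPa.
σ'_h = K_a σ'_v = 0.4027 × 59.75 = 24.06 kPa; u = γ_w × 3.40 = 33.35 kPa.
Total σ_h = 24.06 + 33.35 = 57.42 kPa.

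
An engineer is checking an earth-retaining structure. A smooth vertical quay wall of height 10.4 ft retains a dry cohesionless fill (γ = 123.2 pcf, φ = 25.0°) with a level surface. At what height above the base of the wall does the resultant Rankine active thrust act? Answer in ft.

K_a = 0.4059.
The pressure distribution is triangular, so the resultant acts at H/3 above the base = 10.4/3 = 3.467 ft.

3.47 ft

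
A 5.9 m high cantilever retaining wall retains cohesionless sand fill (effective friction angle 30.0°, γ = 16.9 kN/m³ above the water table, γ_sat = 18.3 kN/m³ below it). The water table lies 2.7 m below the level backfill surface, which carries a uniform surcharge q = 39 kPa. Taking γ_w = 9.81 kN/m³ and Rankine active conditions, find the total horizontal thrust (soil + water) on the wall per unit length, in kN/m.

K_a = tan²(45° − φ/2) = 0.3333.
γ' = 18.3 − 9.81 = 8.490 kN/m³. h₂ = H − d_w = 3.2 m.
σ'_h: at surface K_a·q = 13.00; at WT K_a(q+γd_w) = 28.21; at base K_a(q+γd_w+γ'h₂) = 37.27 kPa.
P₁ = ½(13.00+28.21)×2.7 = 55.63; P₂ = ½(28.21+37.27)×3.2 = 104.8; P_w = ½γ_w h₂² = 50.23.
Total = 55.63+104.8+50.23 = 210.6 kN/m.

211 kN/m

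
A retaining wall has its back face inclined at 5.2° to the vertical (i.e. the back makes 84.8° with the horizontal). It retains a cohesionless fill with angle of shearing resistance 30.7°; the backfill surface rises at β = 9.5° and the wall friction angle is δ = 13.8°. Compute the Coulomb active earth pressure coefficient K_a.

K_a = sin²(α+φ) / [sin²α · sin(α−δ) · (1 + √{sin(φ+δ)sin(φ−β) / (sin(α−δ)sin(α+β))})²].
With α = 84.8°, φ = 30.7°, δ = 13.8°, β = 9.5°: K_a = 0.3768.

0.377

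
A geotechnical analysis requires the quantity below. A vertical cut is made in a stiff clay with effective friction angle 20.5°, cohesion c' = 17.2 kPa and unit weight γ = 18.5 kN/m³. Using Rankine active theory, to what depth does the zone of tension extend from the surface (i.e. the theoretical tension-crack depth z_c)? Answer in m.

2.68 m

K_a = tan²(45° − 20.5°/2) = 0.4813; √K_a = 0.6937.
The active pressure is zero where K_a γ z = 2c√K_a, so z_c = 2c/(γ√K_a) = 2×17.2/(18.5×0.6937) = 2.680 m.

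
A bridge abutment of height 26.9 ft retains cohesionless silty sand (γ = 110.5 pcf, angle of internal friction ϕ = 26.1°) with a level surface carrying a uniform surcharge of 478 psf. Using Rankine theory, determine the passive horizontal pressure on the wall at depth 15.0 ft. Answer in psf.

5490 psf

K_p = (1 + sin φ)/(1 − sin φ) = 2.571.
σ_v = γz + q = 110.5 × 15.0 + 478 = 2136 psf.
σ_h = K_p σ_v = 2.571 × 2136 = 5490 psf.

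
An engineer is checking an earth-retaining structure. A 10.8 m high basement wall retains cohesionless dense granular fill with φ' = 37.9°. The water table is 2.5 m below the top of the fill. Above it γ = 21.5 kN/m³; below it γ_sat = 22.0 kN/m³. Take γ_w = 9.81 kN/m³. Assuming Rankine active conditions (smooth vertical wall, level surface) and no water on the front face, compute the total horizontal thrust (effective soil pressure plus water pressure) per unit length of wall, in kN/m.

K_a = tan²(45° − φ/2) = 0.2389.
γ' = 22.0 − 9.81 = 12.19 kN/m³. Depth below WT = 8.3 m.
σ'_h at WT = K_a γ d_w = 12.84 kPa; at base = 12.84 + K_a γ' × 8.3 = 37.02 kPa.
P₁ (0–2.5 m) = ½×12.84×2.5 = 16.05. P₂ (2.5–10.8 m) = ½(12.84+37.02)×8.3 = 206.9.
P_w = ½ γ_w h₂² = 0.5×9.81×8.3² = 337.9. Total = 16.05+206.9+337.9 = 560.9 kN/m.

561 kN/m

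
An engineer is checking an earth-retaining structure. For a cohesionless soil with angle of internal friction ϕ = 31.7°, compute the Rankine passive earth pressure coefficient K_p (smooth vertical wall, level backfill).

K_p = (1 + sin φ)/(1 − sin φ) = tan²(45° + 31.7°/2) = 3.215.

3.21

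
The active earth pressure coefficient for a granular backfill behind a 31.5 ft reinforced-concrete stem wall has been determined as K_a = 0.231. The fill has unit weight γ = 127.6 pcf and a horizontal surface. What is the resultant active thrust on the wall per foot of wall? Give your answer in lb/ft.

P = ½ K_a γ H² = 0.5 × 0.231 × 127.6 × 31.5² = 14620 lb/ft.

14600 lb/ft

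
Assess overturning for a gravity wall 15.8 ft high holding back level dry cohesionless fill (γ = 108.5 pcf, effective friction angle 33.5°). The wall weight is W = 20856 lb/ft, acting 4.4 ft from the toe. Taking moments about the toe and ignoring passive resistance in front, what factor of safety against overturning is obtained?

K_a = tan²(45° − 33.5°/2) = 0.2887.
P_a = ½K_aγH² = 0.5×0.2887×108.5×15.8² = 3910 lb/ft, acting at H/3 = 5.267 ft above the base.
Overturning moment M_o = P_a × H/3 = 3910 × 5.267 = 20590.
Resisting moment M_r = W × 4.4 = 20856 × 4.4 = 91770.
FS_overturning = M_r/M_o = 91770/20590 = 4.456.

4.46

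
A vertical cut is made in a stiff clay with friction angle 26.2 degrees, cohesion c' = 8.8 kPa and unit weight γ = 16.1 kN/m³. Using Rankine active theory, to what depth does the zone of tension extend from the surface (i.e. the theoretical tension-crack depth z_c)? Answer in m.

1.76 m

K_a = tan²(45° − 26.2°/2) = 0.3874; √K_a = 0.6224.
The active pressure is zero where K_a γ z = 2c√K_a, so z_c = 2c/(γ√K_a) = 2×8.8/(16.1×0.6224) = 1.756 m.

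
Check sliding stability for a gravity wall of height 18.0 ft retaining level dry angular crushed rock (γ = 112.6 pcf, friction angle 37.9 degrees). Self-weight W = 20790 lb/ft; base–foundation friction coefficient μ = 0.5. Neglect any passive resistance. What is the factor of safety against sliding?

K_a = tan²(45° − 37.9°/2) = 0.2389.
P_a = ½K_aγH² = 0.5×0.2389×112.6×18.0² = 4359 lb/ft, acting at H/3 = 6.000 ft above the base.
FS_sliding = μW / P_a = 0.5×20790 / 4359 = 2.385.

2.38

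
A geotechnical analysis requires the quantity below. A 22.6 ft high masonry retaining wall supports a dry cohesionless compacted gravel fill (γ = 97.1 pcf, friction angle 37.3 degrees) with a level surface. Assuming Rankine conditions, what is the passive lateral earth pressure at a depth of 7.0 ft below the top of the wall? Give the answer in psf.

K_p = (1 + sin φ)/(1 − sin φ) = 4.076.
σ_h = K_p γ z = 4.076 × 97.1 × 7.0 = 2770 psf.

2770 psf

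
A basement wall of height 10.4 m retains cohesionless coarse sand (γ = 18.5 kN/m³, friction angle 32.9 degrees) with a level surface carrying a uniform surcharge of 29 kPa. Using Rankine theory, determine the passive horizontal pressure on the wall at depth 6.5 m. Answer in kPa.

K_p = (1 + sin φ)/(1 − sin φ) = 3.378.
σ_v = γz + q = 18.5 × 6.5 + 29 = 149.2 kPa.
σ_h = K_p σ_v = 3.378 × 149.2 = 504.2 kPa.

504 kPa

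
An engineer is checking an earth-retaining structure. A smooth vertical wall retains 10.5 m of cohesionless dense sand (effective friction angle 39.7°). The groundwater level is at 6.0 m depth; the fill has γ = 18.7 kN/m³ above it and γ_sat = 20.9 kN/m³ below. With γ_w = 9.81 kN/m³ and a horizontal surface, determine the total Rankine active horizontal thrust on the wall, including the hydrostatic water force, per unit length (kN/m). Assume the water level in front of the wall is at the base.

310 kN/m

K_a = tan²(45° − φ/2) = 0.2204.
γ' = 20.9 − 9.81 = 11.09 kN/m³. Depth below WT = 4.5 m.
σ'_h at WT = K_a γ d_w = 24.73 kPa; at base = 24.73 + K_a γ' × 4.5 = 35.73 kPa.
P₁ (0–6.0 m) = ½×24.73×6.0 = 74.20. P₂ (6.0–10.5 m) = ½(24.73+35.73)×4.5 = 136.0.
P_w = ½ γ_w h₂² = 0.5×9.81×4.5² = 99.33. Total = 74.20+136.0+99.33 = 309.6 kN/m.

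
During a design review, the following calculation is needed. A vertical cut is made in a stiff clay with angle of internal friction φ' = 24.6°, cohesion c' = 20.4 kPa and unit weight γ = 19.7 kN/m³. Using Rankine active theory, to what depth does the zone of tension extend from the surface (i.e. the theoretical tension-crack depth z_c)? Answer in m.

3.23 m

K_a = tan²(45° − 24.6°/2) = 0.4121; √K_a = 0.6420.
The active pressure is zero where K_a γ z = 2c√K_a, so z_c = 2c/(γ√K_a) = 2×20.4/(19.7×0.6420) = 3.226 m.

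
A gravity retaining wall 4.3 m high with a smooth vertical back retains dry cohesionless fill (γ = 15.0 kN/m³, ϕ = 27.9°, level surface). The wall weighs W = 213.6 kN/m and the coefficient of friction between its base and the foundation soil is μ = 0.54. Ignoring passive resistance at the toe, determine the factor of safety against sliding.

K_a = tan²(45° − 27.9°/2) = 0.3625.
P_a = ½K_aγH² = 0.5×0.3625×15.0×4.3² = 50.26 kN/m, acting at H/3 = 1.433 m above the base.
FS_sliding = μW / P_a = 0.54×213.6 / 50.26 = 2.295.

2.29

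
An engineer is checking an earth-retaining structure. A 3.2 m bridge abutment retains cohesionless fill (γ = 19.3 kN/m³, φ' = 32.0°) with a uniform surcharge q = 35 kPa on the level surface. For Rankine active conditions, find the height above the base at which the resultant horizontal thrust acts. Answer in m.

K_a = 0.3073.
Triangular part P₁ = ½K_aγH² = 30.36 at H/3 = 1.067 m; rectangular part P₂ = K_a q H = 34.41 at H/2 = 1.600 m.
ȳ = (P₁·1.067 + P₂·1.600)/(P₁+P₂) = 1.350 m.

1.35 m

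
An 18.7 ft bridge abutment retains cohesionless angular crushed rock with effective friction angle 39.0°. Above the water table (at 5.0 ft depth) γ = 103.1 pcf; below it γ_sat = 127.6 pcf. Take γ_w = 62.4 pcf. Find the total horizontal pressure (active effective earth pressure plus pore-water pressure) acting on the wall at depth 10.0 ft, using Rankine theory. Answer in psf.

K_a = (1 − sin φ)/(1 + sin φ) = 0.2275.
γ' = 127.6 − 62.4 = 65.20 pcf.
Effective vertical stress at 10.0 ft: σ'_v = 103.1×5.0 + 65.20×5.00 = 841.5 psf.
σ'_h = K_a σ'_v = 0.2275 × 841.5 = 191.4 psf; u = γ_w × 5.00 = 312.0 psf.
Total σ_h = 191.4 + 312.0 = 503.4 psf.

503 psf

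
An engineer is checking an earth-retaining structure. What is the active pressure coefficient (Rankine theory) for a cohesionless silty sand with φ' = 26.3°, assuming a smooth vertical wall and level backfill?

K_a = (1 − sin φ)/(1 + sin φ) = (1 − sin 26.3°)/(1 + sin 26.3°) = 0.3859.

0.386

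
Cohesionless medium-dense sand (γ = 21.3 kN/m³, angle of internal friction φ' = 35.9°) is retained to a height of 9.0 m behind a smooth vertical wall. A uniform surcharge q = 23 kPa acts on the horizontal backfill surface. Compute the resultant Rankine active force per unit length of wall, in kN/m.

K_a = tan²(45° − φ/2) = 0.2607.
Soil triangle: ½ K_a γ H² = 0.5×0.2607×21.3×9.0² = 224.9 kN/m.
Surcharge rectangle: K_a q H = 0.2607×23×9.0 = 53.97 kN/m.
Total = 224.9 + 53.97 = 278.9 kN/m.

279 kN/m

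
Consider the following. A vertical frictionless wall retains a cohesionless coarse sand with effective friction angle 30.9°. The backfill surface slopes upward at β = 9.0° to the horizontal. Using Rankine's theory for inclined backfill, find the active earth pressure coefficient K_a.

K_a = cos β · (cos β − √(cos²β − cos²φ)) / (cos β + √(cos²β − cos²φ)).
cos β = 0.9877, cos φ = 0.8581, √(cos²β − cos²φ) = 0.4891.
K_a = 0.9877 × (0.9877 − 0.4891)/(0.9877 + 0.4891) = 0.3334.

0.333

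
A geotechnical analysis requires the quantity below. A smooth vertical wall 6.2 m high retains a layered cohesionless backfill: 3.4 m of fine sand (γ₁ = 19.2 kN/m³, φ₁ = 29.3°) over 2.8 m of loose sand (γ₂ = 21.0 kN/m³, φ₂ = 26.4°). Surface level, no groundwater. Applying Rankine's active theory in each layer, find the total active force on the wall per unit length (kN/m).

K_a1 = tan²(45°−29.3°/2) = 0.3428; K_a2 = tan²(45°−26.4°/2) = 0.3844.
Layer 1: σ at base = K_a1 γ₁ h₁ = 22.38 kPa; P₁ = ½×22.38×3.4 = 38.05.
Layer 2: σ_v at top = γ₁h₁ = 65.28; σ_h top = K_a2×65.28 = 25.10; σ_h base = K_a2×(65.28+21.0×2.8) = 47.70.
P₂ = ½(25.10+47.70)×2.8 = 101.9. Total P_a = 38.05+101.9 = 140.0 kN/m.

140 kN/m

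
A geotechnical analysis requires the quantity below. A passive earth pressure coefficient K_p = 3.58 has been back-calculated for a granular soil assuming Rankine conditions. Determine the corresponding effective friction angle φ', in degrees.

34.3°

K_p = (1+sin φ)/(1−sin φ) ⇒ sin φ = (K_p − 1)/(K_p + 1) = 0.5633.
φ = arcsin(0.5633) = 34.29°.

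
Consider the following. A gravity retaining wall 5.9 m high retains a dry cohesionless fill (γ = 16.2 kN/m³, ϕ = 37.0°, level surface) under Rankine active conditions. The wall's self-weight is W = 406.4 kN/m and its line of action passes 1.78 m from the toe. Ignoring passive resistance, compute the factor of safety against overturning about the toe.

5.25

K_a = tan²(45° − 37.0°/2) = 0.2486.
P_a = ½K_aγH² = 0.5×0.2486×16.2×5.9² = 70.09 kN/m, acting at H/3 = 1.967 m above the base.
Overturning moment M_o = P_a × H/3 = 70.09 × 1.967 = 137.8.
Resisting moment M_r = W × 1.78 = 406.4 × 1.78 = 723.4.
FS_overturning = M_r/M_o = 723.4/137.8 = 5.248.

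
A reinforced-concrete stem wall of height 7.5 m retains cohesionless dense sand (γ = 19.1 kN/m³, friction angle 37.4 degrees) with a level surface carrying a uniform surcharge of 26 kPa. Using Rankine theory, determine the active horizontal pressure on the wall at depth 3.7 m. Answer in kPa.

K_a = (1 − sin φ)/(1 + sin φ) = 0.2443.
σ_v = γz + q = 19.1 × 3.7 + 26 = 96.67 kPa.
σ_h = K_a σ_v = 0.2443 × 96.67 = 23.61 kPa.

23.6 kPa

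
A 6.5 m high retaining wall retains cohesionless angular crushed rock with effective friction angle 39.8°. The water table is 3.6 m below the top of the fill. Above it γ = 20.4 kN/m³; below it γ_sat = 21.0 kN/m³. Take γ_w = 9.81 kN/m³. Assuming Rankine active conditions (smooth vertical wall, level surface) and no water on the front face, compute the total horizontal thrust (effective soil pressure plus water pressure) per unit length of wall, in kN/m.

127 kN/m

K_a = tan²(45° − φ/2) = 0.2194.
γ' = 21.0 − 9.81 = 11.19 kN/m³. Depth below WT = 2.9 m.
σ'_h at WT = K_a γ d_w = 16.11 kPa; at base = 16.11 + K_a γ' × 2.9 = 23.24 kPa.
P₁ (0–3.6 m) = ½×16.11×3.6 = 29.01. P₂ (3.6–6.5 m) = ½(16.11+23.24)×2.9 = 57.06.
P_w = ½ γ_w h₂² = 0.5×9.81×2.9² = 41.25. Total = 29.01+57.06+41.25 = 127.3 kN/m.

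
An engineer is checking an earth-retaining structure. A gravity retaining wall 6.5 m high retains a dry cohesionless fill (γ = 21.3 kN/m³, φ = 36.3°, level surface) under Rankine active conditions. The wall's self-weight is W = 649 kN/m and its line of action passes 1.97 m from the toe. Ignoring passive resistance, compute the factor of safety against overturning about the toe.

K_a = tan²(45° − 36.3°/2) = 0.2563.
P_a = ½K_aγH² = 0.5×0.2563×21.3×6.5² = 115.3 kN/m, acting at H/3 = 2.167 m above the base.
Overturning moment M_o = P_a × H/3 = 115.3 × 2.167 = 249.8.
Resisting moment M_r = W × 1.97 = 649 × 1.97 = 1279.
FS_overturning = M_r/M_o = 1279/249.8 = 5.117.

5.12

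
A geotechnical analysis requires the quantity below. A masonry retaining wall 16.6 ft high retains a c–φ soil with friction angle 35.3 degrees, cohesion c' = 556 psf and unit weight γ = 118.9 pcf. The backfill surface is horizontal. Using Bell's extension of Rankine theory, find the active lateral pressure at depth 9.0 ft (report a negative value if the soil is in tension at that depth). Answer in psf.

-289 psf

K_a = (1 − sin φ)/(1 + sin φ) = 0.2675.
σ_a = K_a γ z − 2c√K_a = 0.2675×118.9×9.0 − 2×556×0.5172 = -288.9 psf.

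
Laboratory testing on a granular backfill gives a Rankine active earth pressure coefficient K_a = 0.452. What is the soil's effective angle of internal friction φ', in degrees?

22.2°

K_a = tan²(45° − φ/2) ⇒ 45° − φ/2 = arctan(√0.452) = 33.91°.
φ = 2(45° − 33.91°) = 22.17°.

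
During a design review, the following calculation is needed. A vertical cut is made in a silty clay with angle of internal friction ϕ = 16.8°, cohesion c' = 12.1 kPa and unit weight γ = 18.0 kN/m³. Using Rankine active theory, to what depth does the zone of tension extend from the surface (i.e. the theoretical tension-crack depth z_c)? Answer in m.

K_a = tan²(45° − 16.8°/2) = 0.5516; √K_a = 0.7427.
The active pressure is zero where K_a γ z = 2c√K_a, so z_c = 2c/(γ√K_a) = 2×12.1/(18.0×0.7427) = 1.810 m.

1.81 m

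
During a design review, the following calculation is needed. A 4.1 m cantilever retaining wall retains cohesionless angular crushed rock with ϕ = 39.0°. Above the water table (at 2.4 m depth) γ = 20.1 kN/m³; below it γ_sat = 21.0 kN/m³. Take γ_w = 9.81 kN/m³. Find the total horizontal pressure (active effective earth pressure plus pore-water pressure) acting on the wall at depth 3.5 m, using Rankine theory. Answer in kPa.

24.6 kPa

K_a = (1 − sin φ)/(1 + sin φ) = 0.2275.
γ' = 21.0 − 9.81 = 11.19 kN/m³.
Effective vertical stress at 3.5 m: σ'_v = 20.1×2.4 + 11.19×1.10 = 60.55 kPa.
σ'_h = K_a σ'_v = 0.2275 × 60.55 = 13.78 kPa; u = γ_w × 1.10 = 10.79 kPa.
Total σ_h = 13.78 + 10.79 = 24.57 kPa.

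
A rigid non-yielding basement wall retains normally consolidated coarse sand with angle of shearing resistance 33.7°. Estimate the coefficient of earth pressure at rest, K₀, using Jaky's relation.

0.445

K₀ = 1 − sin φ' = 1 − sin 33.7° = 0.4452.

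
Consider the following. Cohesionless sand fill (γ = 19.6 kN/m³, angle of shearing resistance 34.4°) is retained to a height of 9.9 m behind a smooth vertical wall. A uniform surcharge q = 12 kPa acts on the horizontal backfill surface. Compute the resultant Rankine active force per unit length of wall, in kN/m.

K_a = tan²(45° − φ/2) = 0.2780.
Soil triangle: ½ K_a γ H² = 0.5×0.2780×19.6×9.9² = 267.0 kN/m.
Surcharge rectangle: K_a q H = 0.2780×12×9.9 = 33.02 kN/m.
Total = 267.0 + 33.02 = 300.0 kN/m.

300 kN/m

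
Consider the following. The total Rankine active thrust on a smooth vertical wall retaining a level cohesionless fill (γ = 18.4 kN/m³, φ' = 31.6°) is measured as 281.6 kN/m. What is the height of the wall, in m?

K_a = 0.3123. P_a = ½ K_a γ H² ⇒ H = √(2P_a/(K_a γ)).
H = √(2×281.6/(0.3123×18.4)) = 9.899 m.

9.90 m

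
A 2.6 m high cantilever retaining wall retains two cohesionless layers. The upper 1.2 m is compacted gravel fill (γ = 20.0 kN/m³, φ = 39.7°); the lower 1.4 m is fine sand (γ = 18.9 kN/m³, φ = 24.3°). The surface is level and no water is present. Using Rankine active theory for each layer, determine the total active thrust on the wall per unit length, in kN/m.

24.9 kN/m

K_a1 = tan²(45°−39.7°/2) = 0.2204; K_a2 = tan²(45°−24.3°/2) = 0.4169.
Layer 1: σ at base = K_a1 γ₁ h₁ = 5.290 kPa; P₁ = ½×5.290×1.2 = 3.174.
Layer 2: σ_v at top = γ₁h₁ = 24.00; σ_h top = K_a2×24.00 = 10.01; σ_h base = K_a2×(24.00+18.9×1.4) = 21.04.
P₂ = ½(10.01+21.04)×1.4 = 21.73. Total P_a = 3.174+21.73 = 24.90 kN/m.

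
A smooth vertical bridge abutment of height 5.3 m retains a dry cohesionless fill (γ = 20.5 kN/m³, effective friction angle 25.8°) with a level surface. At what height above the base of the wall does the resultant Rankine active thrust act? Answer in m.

K_a = 0.3935.
The pressure distribution is triangular, so the resultant acts at H/3 above the base = 5.3/3 = 1.767 m.

1.77 m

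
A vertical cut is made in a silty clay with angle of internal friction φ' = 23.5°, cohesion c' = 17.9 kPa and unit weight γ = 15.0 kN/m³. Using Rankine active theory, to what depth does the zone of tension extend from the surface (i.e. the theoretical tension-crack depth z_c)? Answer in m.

K_a = tan²(45° − 23.5°/2) = 0.4298; √K_a = 0.6556.
The active pressure is zero where K_a γ z = 2c√K_a, so z_c = 2c/(γ√K_a) = 2×17.9/(15.0×0.6556) = 3.640 m.

3.64 m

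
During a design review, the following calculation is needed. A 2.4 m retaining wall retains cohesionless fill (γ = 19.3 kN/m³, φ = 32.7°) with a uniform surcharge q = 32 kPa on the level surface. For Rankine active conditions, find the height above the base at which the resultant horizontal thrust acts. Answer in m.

1.03 m

K_a = 0.2985.
Triangular part P₁ = ½K_aγH² = 16.59 at H/3 = 0.8000 m; rectangular part P₂ = K_a q H = 22.92 at H/2 = 1.200 m.
ȳ = (P₁·0.8000 + P₂·1.200)/(P₁+P₂) = 1.032 m.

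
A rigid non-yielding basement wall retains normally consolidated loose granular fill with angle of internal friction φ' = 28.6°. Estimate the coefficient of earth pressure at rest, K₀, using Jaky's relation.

0.521

K₀ = 1 − sin φ' = 1 − sin 28.6° = 0.5213.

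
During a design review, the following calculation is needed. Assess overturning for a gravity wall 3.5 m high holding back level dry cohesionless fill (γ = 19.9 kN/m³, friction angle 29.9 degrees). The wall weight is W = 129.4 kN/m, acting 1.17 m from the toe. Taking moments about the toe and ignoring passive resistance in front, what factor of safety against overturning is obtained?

K_a = tan²(45° − 29.9°/2) = 0.3347.
P_a = ½K_aγH² = 0.5×0.3347×19.9×3.5² = 40.79 kN/m, acting at H/3 = 1.167 m above the base.
Overturning moment M_o = P_a × H/3 = 40.79 × 1.167 = 47.59.
Resisting moment M_r = W × 1.17 = 129.4 × 1.17 = 151.4.
FS_overturning = M_r/M_o = 151.4/47.59 = 3.181.

3.18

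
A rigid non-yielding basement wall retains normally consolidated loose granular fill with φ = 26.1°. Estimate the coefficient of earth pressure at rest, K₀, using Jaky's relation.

0.560

K₀ = 1 − sin φ' = 1 − sin 26.1° = 0.5601.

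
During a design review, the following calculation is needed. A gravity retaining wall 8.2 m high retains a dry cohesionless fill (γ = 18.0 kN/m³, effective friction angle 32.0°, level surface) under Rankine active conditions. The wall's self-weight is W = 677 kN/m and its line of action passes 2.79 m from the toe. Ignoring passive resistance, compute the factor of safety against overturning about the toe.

K_a = tan²(45° − 32.0°/2) = 0.3073.
P_a = ½K_aγH² = 0.5×0.3073×18.0×8.2² = 185.9 kN/m, acting at H/3 = 2.733 m above the base.
Overturning moment M_o = P_a × H/3 = 185.9 × 2.733 = 508.2.
Resisting moment M_r = W × 2.79 = 677 × 2.79 = 1889.
FS_overturning = M_r/M_o = 1889/508.2 = 3.716.

3.72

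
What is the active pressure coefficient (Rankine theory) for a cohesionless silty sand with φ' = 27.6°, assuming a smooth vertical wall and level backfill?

0.367

K_a = tan²(45° − φ/2) = tan²(31.20°) = 0.3668.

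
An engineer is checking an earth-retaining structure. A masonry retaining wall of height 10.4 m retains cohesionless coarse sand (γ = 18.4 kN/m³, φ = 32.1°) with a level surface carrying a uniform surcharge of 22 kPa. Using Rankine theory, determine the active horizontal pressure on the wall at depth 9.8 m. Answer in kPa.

K_a = (1 − sin φ)/(1 + sin φ) = 0.3060.
σ_v = γz + q = 18.4 × 9.8 + 22 = 202.3 kPa.
σ_h = K_a σ_v = 0.3060 × 202.3 = 61.91 kPa.

61.9 kPa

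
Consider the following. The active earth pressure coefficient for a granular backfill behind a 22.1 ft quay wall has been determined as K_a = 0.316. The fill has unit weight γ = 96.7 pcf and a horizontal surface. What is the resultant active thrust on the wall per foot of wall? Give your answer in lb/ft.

7460 lb/ft

P = ½ K_a γ H² = 0.5 × 0.316 × 96.7 × 22.1² = 7462 lb/ft.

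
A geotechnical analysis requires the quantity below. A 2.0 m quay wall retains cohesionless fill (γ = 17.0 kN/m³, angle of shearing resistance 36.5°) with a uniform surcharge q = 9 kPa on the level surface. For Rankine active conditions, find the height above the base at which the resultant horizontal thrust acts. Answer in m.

0.782 m

K_a = 0.2541.
Triangular part P₁ = ½K_aγH² = 8.638 at H/3 = 0.6667 m; rectangular part P₂ = K_a q H = 4.573 at H/2 = 1.000 m.
ȳ = (P₁·0.6667 + P₂·1.000)/(P₁+P₂) = 0.7821 m.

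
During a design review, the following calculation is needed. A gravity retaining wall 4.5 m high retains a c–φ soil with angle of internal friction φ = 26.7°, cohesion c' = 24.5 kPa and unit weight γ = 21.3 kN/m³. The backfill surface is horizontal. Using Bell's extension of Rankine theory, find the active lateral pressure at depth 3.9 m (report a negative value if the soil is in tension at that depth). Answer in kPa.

K_a = (1 − sin φ)/(1 + sin φ) = 0.3800.
σ_a = K_a γ z − 2c√K_a = 0.3800×21.3×3.9 − 2×24.5×0.6164 = 1.359 kPa.

1.36 kPa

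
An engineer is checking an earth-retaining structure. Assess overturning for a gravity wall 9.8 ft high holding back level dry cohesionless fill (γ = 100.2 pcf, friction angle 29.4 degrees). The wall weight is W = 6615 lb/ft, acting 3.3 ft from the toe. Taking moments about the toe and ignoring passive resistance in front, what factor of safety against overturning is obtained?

4.07

K_a = tan²(45° − 29.4°/2) = 0.3415.
P_a = ½K_aγH² = 0.5×0.3415×100.2×9.8² = 1643 lb/ft, acting at H/3 = 3.267 ft above the base.
Overturning moment M_o = P_a × H/3 = 1643 × 3.267 = 5367.
Resisting moment M_r = W × 3.3 = 6615 × 3.3 = 21830.
FS_overturning = M_r/M_o = 21830/5367 = 4.067.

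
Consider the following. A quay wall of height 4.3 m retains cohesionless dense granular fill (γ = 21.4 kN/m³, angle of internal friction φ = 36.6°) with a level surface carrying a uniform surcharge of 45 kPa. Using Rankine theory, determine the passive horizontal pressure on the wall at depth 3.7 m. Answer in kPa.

491 kPa

K_p = (1 + sin φ)/(1 − sin φ) = 3.953.
σ_v = γz + q = 21.4 × 3.7 + 45 = 124.2 kPa.
σ_h = K_p σ_v = 3.953 × 124.2 = 490.9 kPa.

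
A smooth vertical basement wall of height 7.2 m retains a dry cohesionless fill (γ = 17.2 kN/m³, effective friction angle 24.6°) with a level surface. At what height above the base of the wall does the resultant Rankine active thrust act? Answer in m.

K_a = 0.4121.
The pressure distribution is triangular, so the resultant acts at H/3 above the base = 7.2/3 = 2.400 m.

2.40 m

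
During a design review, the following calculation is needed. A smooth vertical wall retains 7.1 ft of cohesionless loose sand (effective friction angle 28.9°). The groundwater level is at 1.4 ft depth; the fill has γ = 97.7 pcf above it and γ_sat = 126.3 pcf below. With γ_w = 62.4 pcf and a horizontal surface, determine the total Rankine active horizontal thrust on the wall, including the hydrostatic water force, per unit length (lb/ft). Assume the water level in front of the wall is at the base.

1680 lb/ft

K_a = tan²(45° − φ/2) = 0.3484.
γ' = 126.3 − 62.4 = 63.90 pcf. Depth below WT = 5.7 ft.
σ'_h at WT = K_a γ d_w = 47.65 psf; at base = 47.65 + K_a γ' × 5.7 = 174.5 psf.
P₁ (0–1.4 ft) = ½×47.65×1.4 = 33.35. P₂ (1.4–7.1 ft) = ½(47.65+174.5)×5.7 = 633.2.
P_w = ½ γ_w h₂² = 0.5×62.4×5.7² = 1014. Total = 33.35+633.2+1014 = 1680 lb/ft.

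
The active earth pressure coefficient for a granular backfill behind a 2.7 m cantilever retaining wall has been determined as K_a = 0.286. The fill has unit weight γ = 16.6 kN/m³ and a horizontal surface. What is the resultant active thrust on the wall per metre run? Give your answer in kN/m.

P = ½ K_a γ H² = 0.5 × 0.286 × 16.6 × 2.7² = 17.31 kN/m.

17.3 kN/m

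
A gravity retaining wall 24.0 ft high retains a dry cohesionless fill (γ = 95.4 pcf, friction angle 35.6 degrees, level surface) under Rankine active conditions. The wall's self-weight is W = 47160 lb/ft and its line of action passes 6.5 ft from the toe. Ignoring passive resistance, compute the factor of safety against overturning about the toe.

5.28

K_a = tan²(45° − 35.6°/2) = 0.2641.
P_a = ½K_aγH² = 0.5×0.2641×95.4×24.0² = 7257 lb/ft, acting at H/3 = 8.000 ft above the base.
Overturning moment M_o = P_a × H/3 = 7257 × 8.000 = 58050.
Resisting moment M_r = W × 6.5 = 47160 × 6.5 = 306500.
FS_overturning = M_r/M_o = 306500/58050 = 5.280.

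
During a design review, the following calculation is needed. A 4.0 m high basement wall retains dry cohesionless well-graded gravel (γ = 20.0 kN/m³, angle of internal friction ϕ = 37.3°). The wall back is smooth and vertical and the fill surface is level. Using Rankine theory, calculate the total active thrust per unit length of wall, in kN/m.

K_a = tan²(45° − φ/2) = 0.2453.
P_a = ½ K_a γ H² = 0.5 × 0.2453 × 20.0 × 4.0² = 39.25 kN/m.

39.3 kN/m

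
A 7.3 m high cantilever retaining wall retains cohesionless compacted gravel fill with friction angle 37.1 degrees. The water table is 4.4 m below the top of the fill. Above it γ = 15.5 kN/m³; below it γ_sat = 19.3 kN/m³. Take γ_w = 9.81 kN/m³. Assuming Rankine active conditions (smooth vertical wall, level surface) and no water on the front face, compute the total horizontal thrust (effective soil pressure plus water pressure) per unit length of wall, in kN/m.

K_a = tan²(45° − φ/2) = 0.2475.
γ' = 19.3 − 9.81 = 9.490 kN/m³. Depth below WT = 2.9 m.
σ'_h at WT = K_a γ d_w = 16.88 kPa; at base = 16.88 + K_a γ' × 2.9 = 23.69 kPa.
P₁ (0–4.4 m) = ½×16.88×4.4 = 37.13. P₂ (4.4–7.3 m) = ½(16.88+23.69)×2.9 = 58.83.
P_w = ½ γ_w h₂² = 0.5×9.81×2.9² = 41.25. Total = 37.13+58.83+41.25 = 137.2 kN/m.

137 kN/m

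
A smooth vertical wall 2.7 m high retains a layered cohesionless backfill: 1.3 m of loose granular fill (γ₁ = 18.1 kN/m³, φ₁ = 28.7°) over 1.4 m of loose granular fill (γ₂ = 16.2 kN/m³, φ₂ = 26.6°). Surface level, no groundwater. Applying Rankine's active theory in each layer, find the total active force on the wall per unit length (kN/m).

K_a1 = tan²(45°−28.7°/2) = 0.3511; K_a2 = tan²(45°−26.6°/2) = 0.3814.
Layer 1: σ at base = K_a1 γ₁ h₁ = 8.262 kPa; P₁ = ½×8.262×1.3 = 5.371.
Layer 2: σ_v at top = γ₁h₁ = 23.53; σ_h top = K_a2×23.53 = 8.975; σ_h base = K_a2×(23.53+16.2×1.4) = 17.63.
P₂ = ½(8.975+17.63)×1.4 = 18.62. Total P_a = 5.371+18.62 = 23.99 kN/m.

24.0 kN/m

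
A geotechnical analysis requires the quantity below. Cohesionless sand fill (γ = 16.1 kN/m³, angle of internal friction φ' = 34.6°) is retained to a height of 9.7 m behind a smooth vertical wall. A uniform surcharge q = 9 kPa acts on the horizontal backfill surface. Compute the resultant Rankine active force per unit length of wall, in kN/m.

233 kN/m

K_a = tan²(45° − φ/2) = 0.2756.
Soil triangle: ½ K_a γ H² = 0.5×0.2756×16.1×9.7² = 208.8 kN/m.
Surcharge rectangle: K_a q H = 0.2756×9×9.7 = 24.06 kN/m.
Total = 208.8 + 24.06 = 232.8 kN/m.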